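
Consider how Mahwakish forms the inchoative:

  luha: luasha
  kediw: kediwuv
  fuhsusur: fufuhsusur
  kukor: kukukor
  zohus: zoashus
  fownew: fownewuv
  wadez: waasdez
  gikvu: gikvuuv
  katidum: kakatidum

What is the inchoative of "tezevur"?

katidum and gikvu both have last vowel 'u' yet inflect differently (kakatidum, gikvuuv), so the last vowel is not what conditions the rule; the final letter is.
"tezevur" ends in -r. The stems ending in -r (kukor → kukukor, fuhsusur → fufuhsusur) repeat the first consonant+vowel as a prefix.
So tezevur → tetezevur.

tetezevur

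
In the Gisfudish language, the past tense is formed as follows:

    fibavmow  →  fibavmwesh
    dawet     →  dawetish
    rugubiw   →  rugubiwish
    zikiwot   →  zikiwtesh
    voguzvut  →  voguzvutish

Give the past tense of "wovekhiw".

wovekhiwish

"wovekhiw" has last vowel 'i'. The one such stem in the data (rugubiw → rugubiwish) adds -ish, so the same rule applies.
So wovekhiw → wovekhiwish.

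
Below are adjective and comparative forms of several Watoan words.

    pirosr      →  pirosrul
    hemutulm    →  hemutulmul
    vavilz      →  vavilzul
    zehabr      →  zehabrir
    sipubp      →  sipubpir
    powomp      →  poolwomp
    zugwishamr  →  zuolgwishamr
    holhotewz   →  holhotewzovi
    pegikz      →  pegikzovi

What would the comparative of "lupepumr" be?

pirosr and zehabr both end in -r yet inflect differently (pirosrul, zehabrir), so the final letter is not what conditions the rule; the second-to-last letter is.
"lupepumr" has second-to-last letter 'm'. The stems whose second-to-last letter is 'm' (powomp → poolwomp, zugwishamr → zuolgwishamr) insert -ol- after the first vowel.
The other patterns: stems whose second-to-last letter is 'l' or 's' add -ul; stems whose second-to-last letter is 'b' add -ir; stems whose second-to-last letter is 'k' or 'w' add -ovi.
So lupepumr → luolpepumr.

luolpepumr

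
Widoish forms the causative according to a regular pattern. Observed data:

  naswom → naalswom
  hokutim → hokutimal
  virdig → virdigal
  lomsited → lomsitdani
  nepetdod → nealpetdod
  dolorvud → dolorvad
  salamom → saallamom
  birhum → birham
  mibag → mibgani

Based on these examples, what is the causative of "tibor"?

tialbor

hokutim and birhum both end in -m yet inflect differently (hokutimal, birham), so the final letter is not what conditions the rule; the last vowel is.
"tibor" has last vowel 'o'. The stems whose last vowel is 'o' (salamom → saallamom, naswom → naalswom, nepetdod → nealpetdod) insert -al- after the first vowel.
So tibor → tialbor.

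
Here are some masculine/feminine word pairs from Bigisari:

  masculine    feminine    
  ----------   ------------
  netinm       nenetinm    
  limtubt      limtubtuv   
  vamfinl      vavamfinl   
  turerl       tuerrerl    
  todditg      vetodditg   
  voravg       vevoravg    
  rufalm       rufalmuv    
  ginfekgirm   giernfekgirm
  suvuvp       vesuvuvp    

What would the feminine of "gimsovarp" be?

giermsovarp

"gimsovarp" has second-to-last letter 'r'. The stems whose second-to-last letter is 'r' (turerl → tuerrerl, ginfekgirm → giernfekgirm) insert -er- after the first vowel.
The other patterns: stems whose second-to-last letter is 'n' repeat the first consonant+vowel as a prefix; stems whose second-to-last letter is 't' or 'v' add the prefix ve-; stems whose second-to-last letter is 'b' or 'l' add -uv.
So gimsovarp → giermsovarp.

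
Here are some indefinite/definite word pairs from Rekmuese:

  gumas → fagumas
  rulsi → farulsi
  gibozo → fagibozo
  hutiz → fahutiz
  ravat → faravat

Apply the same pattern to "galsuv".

Every pair shown (gumas → fagumas, rulsi → farulsi, gibozo → fagibozo, …) follows the same rule: add the prefix fa-.
So galsuv → fagalsuv.

fagalsuv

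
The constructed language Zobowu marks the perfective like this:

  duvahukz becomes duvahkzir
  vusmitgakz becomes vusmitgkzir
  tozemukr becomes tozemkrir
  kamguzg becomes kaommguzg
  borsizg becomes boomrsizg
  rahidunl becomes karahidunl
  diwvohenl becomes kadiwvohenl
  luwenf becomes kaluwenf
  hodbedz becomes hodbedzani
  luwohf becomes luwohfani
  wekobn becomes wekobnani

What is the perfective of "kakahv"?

kakahvani

"kakahv" has second-to-last letter 'h'. The one such stem in the data (luwohf → luwohfani) adds -ani, so the same rule applies.
So kakahv → kakahvani.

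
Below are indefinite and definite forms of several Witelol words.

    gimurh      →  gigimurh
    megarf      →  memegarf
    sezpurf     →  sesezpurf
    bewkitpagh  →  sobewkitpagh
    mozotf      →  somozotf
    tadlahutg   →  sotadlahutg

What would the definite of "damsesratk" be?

sodamsesratk

gimurh and bewkitpagh both end in -h yet inflect differently (gigimurh, sobewkitpagh), so the final letter is not what conditions the rule; the second-to-last letter is.
"damsesratk" has second-to-last letter 't'. The stems whose second-to-last letter is 't' (mozotf → somozotf, tadlahutg → sotadlahutg) add the prefix so-.
The other pattern: stems whose second-to-last letter is 'r' repeat the first consonant+vowel as a prefix.
So damsesratk → sodamsesratk.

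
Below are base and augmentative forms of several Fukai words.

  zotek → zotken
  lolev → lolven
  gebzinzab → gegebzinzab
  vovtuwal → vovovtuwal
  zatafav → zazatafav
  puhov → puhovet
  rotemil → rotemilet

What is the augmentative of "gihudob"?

gihudobet

zatafav and puhov both end in -v yet inflect differently (zazatafav, puhovet), so the final letter is not what conditions the rule; the last vowel is.
"gihudob" has last vowel 'o'. The one such stem in the data (puhov → puhovet) adds -et, so the same rule applies.
So gihudob → gihudobet.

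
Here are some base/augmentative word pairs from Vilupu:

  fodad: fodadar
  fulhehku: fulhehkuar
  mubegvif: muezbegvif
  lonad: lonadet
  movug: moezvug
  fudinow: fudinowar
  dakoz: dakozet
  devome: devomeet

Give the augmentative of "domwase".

domwaseet

fodad and lonad both end in -d yet inflect differently (fodadar, lonadet), so the final letter is not what conditions the rule; the first letter is.
"domwase" begins with d-. The stems beginning with d- (devome → devomeet, dakoz → dakozet) add -et.
The other patterns: stems beginning with f- add -ar; stems beginning with m- insert -ez- after the first vowel.
So domwase → domwaseet.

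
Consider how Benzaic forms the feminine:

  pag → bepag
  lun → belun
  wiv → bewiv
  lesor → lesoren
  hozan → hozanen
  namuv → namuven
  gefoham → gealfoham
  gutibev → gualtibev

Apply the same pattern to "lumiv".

lumiven

lun and hozan both end in -n yet inflect differently (belun, hozanen), so the final letter is not what conditions the rule; the number of vowels is.
"lumiv" has 2 vowels. The stems with 2 vowels (lesor → lesoren, hozan → hozanen, namuv → namuven) add -en.
So lumiv → lumiven.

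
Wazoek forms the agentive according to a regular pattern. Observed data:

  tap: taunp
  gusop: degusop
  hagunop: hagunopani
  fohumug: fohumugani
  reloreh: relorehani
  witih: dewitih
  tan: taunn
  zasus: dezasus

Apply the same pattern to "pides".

depides

tap and gusop both end in -p yet inflect differently (taunp, degusop), so the final letter is not what conditions the rule; the number of vowels is.
"pides" has 2 vowels. The stems with 2 vowels (witih → dewitih, gusop → degusop, zasus → dezasus) add the prefix de-.
So pides → depides.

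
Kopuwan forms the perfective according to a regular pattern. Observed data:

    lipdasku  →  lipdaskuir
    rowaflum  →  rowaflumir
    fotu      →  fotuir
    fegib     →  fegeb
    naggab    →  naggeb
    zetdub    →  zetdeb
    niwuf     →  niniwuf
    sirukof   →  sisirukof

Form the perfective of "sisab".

lipdasku and zetdub both have last vowel 'u' yet inflect differently (lipdaskuir, zetdeb), so the last vowel is not what conditions the rule; the final letter is.
"sisab" ends in -b. The stems ending in -b (fegib → fegeb, naggab → naggeb, zetdub → zetdeb) change the last vowel to 'e'.
So sisab → siseb.

siseb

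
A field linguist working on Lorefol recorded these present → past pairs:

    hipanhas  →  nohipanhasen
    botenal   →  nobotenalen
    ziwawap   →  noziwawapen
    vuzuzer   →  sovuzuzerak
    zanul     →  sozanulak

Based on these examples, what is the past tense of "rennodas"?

botenal and zanul both end in -l yet inflect differently (nobotenalen, sozanulak), so the final letter is not what conditions the rule; the last vowel is.
"rennodas" has last vowel 'a'. The stems whose last vowel is 'a' (hipanhas → nohipanhasen, botenal → nobotenalen, ziwawap → noziwawapen) add no- … -en around the stem.
So rennodas → norennodasen.

norennodasen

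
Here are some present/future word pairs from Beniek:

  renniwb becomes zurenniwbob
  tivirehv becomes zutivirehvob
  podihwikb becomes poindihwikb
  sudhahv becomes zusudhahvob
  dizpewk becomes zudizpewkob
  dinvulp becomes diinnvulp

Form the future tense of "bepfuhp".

zubepfuhpob

renniwb and podihwikb both end in -b yet inflect differently (zurenniwbob, poindihwikb), so the final letter is not what conditions the rule; the second-to-last letter is.
"bepfuhp" has second-to-last letter 'h'. The stems whose second-to-last letter is 'h' (sudhahv → zusudhahvob, tivirehv → zutivirehvob) add zu- … -ob around the stem.
The other pattern: stems whose second-to-last letter is 'k' or 'l' insert -in- after the first vowel.
So bepfuhp → zubepfuhpob.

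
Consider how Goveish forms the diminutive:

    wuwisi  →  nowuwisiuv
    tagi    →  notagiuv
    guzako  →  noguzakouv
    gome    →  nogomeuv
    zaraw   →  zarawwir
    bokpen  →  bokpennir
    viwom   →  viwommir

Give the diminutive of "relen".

relennir

gome and bokpen both have last vowel 'e' yet inflect differently (nogomeuv, bokpennir), so the last vowel is not what conditions the rule; whether the stem ends in a vowel or a consonant is.
"relen" ends in a consonant. The stems ending in a consonant (zaraw → zarawwir, bokpen → bokpennir, viwom → viwommir) double the final consonant and add -ir.
So relen → relennir.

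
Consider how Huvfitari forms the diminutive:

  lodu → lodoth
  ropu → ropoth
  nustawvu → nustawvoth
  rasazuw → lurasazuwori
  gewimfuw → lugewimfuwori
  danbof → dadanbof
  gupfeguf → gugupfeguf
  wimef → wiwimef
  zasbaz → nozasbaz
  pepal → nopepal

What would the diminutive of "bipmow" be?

"bipmow" ends in -w. The stems ending in -w (rasazuw → lurasazuwori, gewimfuw → lugewimfuwori) add lu- … -ori around the stem.
The other patterns: stems ending in -u drop the final letter and add -oth; stems ending in -f repeat the first consonant+vowel as a prefix; stems ending in -l or -z add the prefix no-.
So bipmow → lubipmowori.

lubipmowori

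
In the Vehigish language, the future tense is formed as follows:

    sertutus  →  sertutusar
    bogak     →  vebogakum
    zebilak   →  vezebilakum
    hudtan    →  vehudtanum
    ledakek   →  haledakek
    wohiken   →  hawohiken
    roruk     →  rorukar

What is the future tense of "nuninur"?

roruk and zebilak both end in -k yet inflect differently (rorukar, vezebilakum), so the final letter is not what conditions the rule; the last vowel is.
"nuninur" has last vowel 'u'. The stems whose last vowel is 'u' (sertutus → sertutusar, roruk → rorukar) add -ar.
The other patterns: stems whose last vowel is 'a' add ve- … -um around the stem; stems whose last vowel is 'e' add the prefix ha-.
So nuninur → nuninurar.

nuninurar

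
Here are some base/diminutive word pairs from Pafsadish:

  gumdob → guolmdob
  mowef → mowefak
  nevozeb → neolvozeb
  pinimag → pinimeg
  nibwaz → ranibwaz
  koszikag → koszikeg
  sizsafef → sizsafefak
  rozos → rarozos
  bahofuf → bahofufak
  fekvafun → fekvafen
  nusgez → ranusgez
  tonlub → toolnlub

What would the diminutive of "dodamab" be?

dooldamab

"dodamab" ends in -b. The stems ending in -b (gumdob → guolmdob, tonlub → toolnlub, nevozeb → neolvozeb) insert -ol- after the first vowel.
So dodamab → dooldamab.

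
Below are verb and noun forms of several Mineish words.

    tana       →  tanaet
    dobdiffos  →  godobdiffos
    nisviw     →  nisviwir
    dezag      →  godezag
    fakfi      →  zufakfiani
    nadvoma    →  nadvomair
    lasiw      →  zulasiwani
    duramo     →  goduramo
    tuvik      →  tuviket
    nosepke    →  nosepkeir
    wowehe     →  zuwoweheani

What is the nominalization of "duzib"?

tana and nadvoma both end in -a yet inflect differently (tanaet, nadvomair), so the final letter is not what conditions the rule; the first letter is.
"duzib" begins with d-. The stems beginning with d- (duramo → goduramo, dezag → godezag, dobdiffos → godobdiffos) add the prefix go-.
So duzib → goduzib.

goduzib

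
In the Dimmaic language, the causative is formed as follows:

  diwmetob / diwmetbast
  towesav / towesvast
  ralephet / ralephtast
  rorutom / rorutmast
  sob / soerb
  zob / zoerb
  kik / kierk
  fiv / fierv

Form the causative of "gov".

goerv

diwmetob and sob both end in -b yet inflect differently (diwmetbast, soerb), so the final letter is not what conditions the rule; the number of vowels is.
"gov" has 1 vowel. The stems with 1 vowel (sob → soerb, zob → zoerb, kik → kierk) insert -er- after the first vowel.
The other pattern: stems with 3 vowels delete the last vowel and add -ast.
So gov → goerv.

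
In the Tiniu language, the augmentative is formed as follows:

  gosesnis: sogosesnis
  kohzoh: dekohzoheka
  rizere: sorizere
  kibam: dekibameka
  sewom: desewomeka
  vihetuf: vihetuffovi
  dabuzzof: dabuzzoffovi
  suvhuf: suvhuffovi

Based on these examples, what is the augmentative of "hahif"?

hahiffovi

dabuzzof and kohzoh both have last vowel 'o' yet inflect differently (dabuzzoffovi, dekohzoheka), so the last vowel is not what conditions the rule; the final letter is.
"hahif" ends in -f. The stems ending in -f (dabuzzof → dabuzzoffovi, suvhuf → suvhuffovi, vihetuf → vihetuffovi) double the final consonant and add -ovi.
So hahif → hahiffovi.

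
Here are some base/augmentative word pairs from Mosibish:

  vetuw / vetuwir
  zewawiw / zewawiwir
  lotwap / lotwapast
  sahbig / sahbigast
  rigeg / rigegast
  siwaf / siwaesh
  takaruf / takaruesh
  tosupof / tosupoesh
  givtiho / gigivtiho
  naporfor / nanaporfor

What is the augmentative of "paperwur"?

papaperwur

zewawiw and sahbig both have last vowel 'i' yet inflect differently (zewawiwir, sahbigast), so the last vowel is not what conditions the rule; the final letter is.
"paperwur" ends in -r. The one such stem in the data (naporfor → nanaporfor) repeats the first consonant+vowel as a prefix (as does givtiho), so the same rule applies.
The other patterns: stems ending in -w add -ir; stems ending in -g or -p add -ast; stems ending in -f drop the final letter and add -esh.
So paperwur → papaperwur.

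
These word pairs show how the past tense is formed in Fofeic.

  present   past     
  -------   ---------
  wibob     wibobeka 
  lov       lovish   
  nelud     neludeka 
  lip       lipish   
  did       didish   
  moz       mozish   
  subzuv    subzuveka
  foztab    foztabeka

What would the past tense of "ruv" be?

"ruv" has 1 vowel. The stems with 1 vowel (did → didish, lov → lovish, lip → lipish) add -ish.
So ruv → ruvish.

ruvish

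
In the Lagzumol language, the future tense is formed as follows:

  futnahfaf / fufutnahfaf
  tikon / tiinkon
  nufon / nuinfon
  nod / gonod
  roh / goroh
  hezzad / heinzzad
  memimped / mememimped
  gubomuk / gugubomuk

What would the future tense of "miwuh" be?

miinwuh

nod and hezzad both end in -d yet inflect differently (gonod, heinzzad), so the final letter is not what conditions the rule; the number of vowels is.
"miwuh" has 2 vowels. The stems with 2 vowels (hezzad → heinzzad, nufon → nuinfon, tikon → tiinkon) insert -in- after the first vowel.
So miwuh → miinwuh.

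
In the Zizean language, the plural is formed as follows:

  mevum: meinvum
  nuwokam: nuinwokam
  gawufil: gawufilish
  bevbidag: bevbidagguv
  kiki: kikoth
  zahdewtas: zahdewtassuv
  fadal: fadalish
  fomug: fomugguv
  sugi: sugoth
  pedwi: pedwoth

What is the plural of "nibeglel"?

nibeglelish

"nibeglel" ends in -l. The stems ending in -l (gawufil → gawufilish, fadal → fadalish) add -ish.
The other patterns: stems ending in -m insert -in- after the first vowel; stems ending in -i drop the final letter and add -oth; stems ending in -g or -s double the final consonant and add -uv.
So nibeglel → nibeglelish.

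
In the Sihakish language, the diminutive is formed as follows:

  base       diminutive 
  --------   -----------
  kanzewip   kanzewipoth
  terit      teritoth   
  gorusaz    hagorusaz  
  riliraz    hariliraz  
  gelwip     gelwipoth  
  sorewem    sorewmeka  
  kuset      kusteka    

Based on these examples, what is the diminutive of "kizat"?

"kizat" has last vowel 'a'. The stems whose last vowel is 'a' (riliraz → hariliraz, gorusaz → hagorusaz) add the prefix ha-.
So kizat → hakizat.

hakizat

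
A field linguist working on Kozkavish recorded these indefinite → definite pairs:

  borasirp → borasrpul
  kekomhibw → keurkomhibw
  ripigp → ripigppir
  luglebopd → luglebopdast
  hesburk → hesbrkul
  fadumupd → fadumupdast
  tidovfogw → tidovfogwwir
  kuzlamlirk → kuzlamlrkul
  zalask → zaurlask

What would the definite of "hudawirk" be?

ripigp and borasirp both end in -p yet inflect differently (ripigppir, borasrpul), so the final letter is not what conditions the rule; the second-to-last letter is.
"hudawirk" has second-to-last letter 'r'. The stems whose second-to-last letter is 'r' (hesburk → hesbrkul, kuzlamlirk → kuzlamlrkul, borasirp → borasrpul) delete the last vowel and add -ul.
The other patterns: stems whose second-to-last letter is 'g' double the final consonant and add -ir; stems whose second-to-last letter is 'p' add -ast; stems whose second-to-last letter is 'b' or 's' insert -ur- after the first vowel.
So hudawirk → hudawrkul.

hudawrkul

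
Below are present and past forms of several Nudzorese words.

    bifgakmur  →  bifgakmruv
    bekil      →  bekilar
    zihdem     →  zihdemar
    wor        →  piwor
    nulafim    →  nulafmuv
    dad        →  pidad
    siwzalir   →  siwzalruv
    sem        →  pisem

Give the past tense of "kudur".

kudurar

sem and zihdem both end in -m yet inflect differently (pisem, zihdemar), so the final letter is not what conditions the rule; the number of vowels is.
"kudur" has 2 vowels. The stems with 2 vowels (bekil → bekilar, zihdem → zihdemar) add -ar.
So kudur → kudurar.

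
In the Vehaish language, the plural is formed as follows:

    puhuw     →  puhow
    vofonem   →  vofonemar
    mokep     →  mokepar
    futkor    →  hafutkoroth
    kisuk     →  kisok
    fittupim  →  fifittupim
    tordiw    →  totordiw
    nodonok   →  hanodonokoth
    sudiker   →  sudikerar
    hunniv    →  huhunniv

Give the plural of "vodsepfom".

puhuw and tordiw both end in -w yet inflect differently (puhow, totordiw), so the final letter is not what conditions the rule; the last vowel is.
"vodsepfom" has last vowel 'o'. The stems whose last vowel is 'o' (nodonok → hanodonokoth, futkor → hafutkoroth) add ha- … -oth around the stem.
The other patterns: stems whose last vowel is 'e' add -ar; stems whose last vowel is 'u' change the last vowel to 'o'; stems whose last vowel is 'i' repeat the first consonant+vowel as a prefix.
So vodsepfom → havodsepfomoth.

havodsepfomoth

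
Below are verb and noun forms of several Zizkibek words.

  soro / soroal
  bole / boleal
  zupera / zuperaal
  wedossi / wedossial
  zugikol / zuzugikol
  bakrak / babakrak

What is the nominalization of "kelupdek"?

kekelupdek

soro and zugikol both have last vowel 'o' yet inflect differently (soroal, zuzugikol), so the last vowel is not what conditions the rule; whether the stem ends in a vowel or a consonant is.
"kelupdek" ends in a consonant. The stems ending in a consonant (zugikol → zuzugikol, bakrak → babakrak) repeat the first consonant+vowel as a prefix.
So kelupdek → kekelupdek.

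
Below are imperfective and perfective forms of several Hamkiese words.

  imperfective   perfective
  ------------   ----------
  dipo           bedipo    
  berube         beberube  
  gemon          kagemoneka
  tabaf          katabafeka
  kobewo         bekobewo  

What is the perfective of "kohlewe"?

dipo and gemon both have last vowel 'o' yet inflect differently (bedipo, kagemoneka), so the last vowel is not what conditions the rule; whether the stem ends in a vowel or a consonant is.
"kohlewe" ends in a vowel. The stems ending in a vowel (dipo → bedipo, kobewo → bekobewo, berube → beberube) add the prefix be-.
So kohlewe → bekohlewe.

bekohlewe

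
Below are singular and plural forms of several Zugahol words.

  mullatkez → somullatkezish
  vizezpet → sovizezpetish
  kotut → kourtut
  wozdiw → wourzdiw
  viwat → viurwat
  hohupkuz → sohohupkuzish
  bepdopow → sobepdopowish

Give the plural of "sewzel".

seurwzel

vizezpet and kotut both end in -t yet inflect differently (sovizezpetish, kourtut), so the final letter is not what conditions the rule; the number of vowels is.
"sewzel" has 2 vowels. The stems with 2 vowels (kotut → kourtut, viwat → viurwat, wozdiw → wourzdiw) insert -ur- after the first vowel.
The other pattern: stems with 3 vowels add so- … -ish around the stem.
So sewzel → seurwzel.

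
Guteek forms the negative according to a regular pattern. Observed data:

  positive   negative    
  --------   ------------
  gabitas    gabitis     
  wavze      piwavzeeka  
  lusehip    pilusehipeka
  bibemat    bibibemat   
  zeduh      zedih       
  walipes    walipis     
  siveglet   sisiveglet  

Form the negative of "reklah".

reklih

siveglet and wavze both have last vowel 'e' yet inflect differently (sisiveglet, piwavzeeka), so the last vowel is not what conditions the rule; the final letter is.
"reklah" ends in -h. The one such stem in the data (zeduh → zedih) changes the last vowel to 'i' (as do walipes, gabitas), so the same rule applies.
The other patterns: stems ending in -t repeat the first consonant+vowel as a prefix; stems ending in -e or -p add pi- … -eka around the stem.
So reklah → reklih.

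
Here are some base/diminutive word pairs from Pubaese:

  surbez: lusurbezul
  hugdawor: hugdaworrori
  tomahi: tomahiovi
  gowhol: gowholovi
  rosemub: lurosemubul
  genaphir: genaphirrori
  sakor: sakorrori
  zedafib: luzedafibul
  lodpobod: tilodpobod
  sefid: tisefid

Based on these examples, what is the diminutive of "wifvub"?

tomahi and sefid both have last vowel 'i' yet inflect differently (tomahiovi, tisefid), so the last vowel is not what conditions the rule; the final letter is.
"wifvub" ends in -b. The stems ending in -b (rosemub → lurosemubul, zedafib → luzedafibul) add lu- … -ul around the stem.
The other patterns: stems ending in -i or -l add -ovi; stems ending in -d add the prefix ti-; stems ending in -r double the final consonant and add -ori.
So wifvub → luwifvubul.

luwifvubul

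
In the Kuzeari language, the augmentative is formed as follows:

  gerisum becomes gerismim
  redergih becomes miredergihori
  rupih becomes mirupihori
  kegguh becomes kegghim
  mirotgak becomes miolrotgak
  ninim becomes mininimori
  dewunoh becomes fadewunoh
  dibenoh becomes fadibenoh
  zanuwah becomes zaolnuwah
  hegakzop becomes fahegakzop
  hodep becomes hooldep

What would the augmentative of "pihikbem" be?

dibenoh and rupih both end in -h yet inflect differently (fadibenoh, mirupihori), so the final letter is not what conditions the rule; the last vowel is.
"pihikbem" has last vowel 'e'. The one such stem in the data (hodep → hooldep) inserts -ol- after the first vowel (as do mirotgak, zanuwah), so the same rule applies.
So pihikbem → piolhikbem.

piolhikbem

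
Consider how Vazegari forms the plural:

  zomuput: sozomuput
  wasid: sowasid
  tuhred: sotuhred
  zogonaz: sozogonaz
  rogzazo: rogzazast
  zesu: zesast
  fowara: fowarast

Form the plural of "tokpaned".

zomuput and zesu both have last vowel 'u' yet inflect differently (sozomuput, zesast), so the last vowel is not what conditions the rule; whether the stem ends in a vowel or a consonant is.
"tokpaned" ends in a consonant. The stems ending in a consonant (zomuput → sozomuput, wasid → sowasid, tuhred → sotuhred) add the prefix so-.
So tokpaned → sotokpaned.

sotokpaned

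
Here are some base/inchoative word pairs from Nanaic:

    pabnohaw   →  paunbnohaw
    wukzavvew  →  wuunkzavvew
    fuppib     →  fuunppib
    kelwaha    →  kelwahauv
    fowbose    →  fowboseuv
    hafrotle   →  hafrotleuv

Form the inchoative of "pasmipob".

wukzavvew and hafrotle both have last vowel 'e' yet inflect differently (wuunkzavvew, hafrotleuv), so the last vowel is not what conditions the rule; whether the stem ends in a vowel or a consonant is.
"pasmipob" ends in a consonant. The stems ending in a consonant (fuppib → fuunppib, pabnohaw → paunbnohaw, wukzavvew → wuunkzavvew) insert -un- after the first vowel.
So pasmipob → paunsmipob.

paunsmipob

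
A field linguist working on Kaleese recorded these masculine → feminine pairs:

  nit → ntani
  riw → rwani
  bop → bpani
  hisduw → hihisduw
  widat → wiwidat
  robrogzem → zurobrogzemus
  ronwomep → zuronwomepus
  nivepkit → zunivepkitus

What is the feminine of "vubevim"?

"vubevim" has 3 vowels. The stems with 3 vowels (robrogzem → zurobrogzemus, ronwomep → zuronwomepus, nivepkit → zunivepkitus) add zu- … -us around the stem.
The other patterns: stems with 1 vowel delete the last vowel and add -ani; stems with 2 vowels repeat the first consonant+vowel as a prefix.
So vubevim → zuvubevimus.

zuvubevimus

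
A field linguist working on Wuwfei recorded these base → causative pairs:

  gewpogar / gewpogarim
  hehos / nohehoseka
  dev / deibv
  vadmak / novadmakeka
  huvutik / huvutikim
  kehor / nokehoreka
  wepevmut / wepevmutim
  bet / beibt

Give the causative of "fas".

"fas" has 1 vowel. The stems with 1 vowel (dev → deibv, bet → beibt) insert -ib- after the first vowel.
So fas → faibs.

faibs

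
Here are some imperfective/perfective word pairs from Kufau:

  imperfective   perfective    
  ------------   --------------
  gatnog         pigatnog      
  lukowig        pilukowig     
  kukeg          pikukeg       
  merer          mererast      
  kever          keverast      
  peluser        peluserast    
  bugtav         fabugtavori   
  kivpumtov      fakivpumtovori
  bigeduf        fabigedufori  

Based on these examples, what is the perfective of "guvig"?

piguvig

kukeg and merer both have last vowel 'e' yet inflect differently (pikukeg, mererast), so the last vowel is not what conditions the rule; the final letter is.
"guvig" ends in -g. The stems ending in -g (gatnog → pigatnog, lukowig → pilukowig, kukeg → pikukeg) add the prefix pi-.
The other patterns: stems ending in -r add -ast; stems ending in -f or -v add fa- … -ori around the stem.
So guvig → piguvig.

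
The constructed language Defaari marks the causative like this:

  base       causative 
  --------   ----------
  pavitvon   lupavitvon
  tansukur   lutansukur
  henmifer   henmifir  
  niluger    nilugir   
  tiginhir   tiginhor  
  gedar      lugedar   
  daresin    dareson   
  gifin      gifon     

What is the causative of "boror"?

luboror

tiginhir and henmifer both end in -r yet inflect differently (tiginhor, henmifir), so the final letter is not what conditions the rule; the last vowel is.
"boror" has last vowel 'o'. The one such stem in the data (pavitvon → lupavitvon) adds the prefix lu-, so the same rule applies.
The other patterns: stems whose last vowel is 'i' change the last vowel to 'o'; stems whose last vowel is 'e' change the last vowel to 'i'.
So boror → luboror.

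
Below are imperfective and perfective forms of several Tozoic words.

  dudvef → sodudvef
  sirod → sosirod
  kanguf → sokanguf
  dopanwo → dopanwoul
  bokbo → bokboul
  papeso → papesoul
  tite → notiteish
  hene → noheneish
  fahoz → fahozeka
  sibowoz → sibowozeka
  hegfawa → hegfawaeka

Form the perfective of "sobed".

"sobed" ends in -d. The one such stem in the data (sirod → sosirod) adds the prefix so-, so the same rule applies.
So sobed → sosobed.

sosobed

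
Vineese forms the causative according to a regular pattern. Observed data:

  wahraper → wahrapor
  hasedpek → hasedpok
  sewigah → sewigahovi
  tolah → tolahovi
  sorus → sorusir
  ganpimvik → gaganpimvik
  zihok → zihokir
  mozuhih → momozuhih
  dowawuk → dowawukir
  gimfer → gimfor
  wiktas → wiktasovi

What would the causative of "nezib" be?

nenezib

ganpimvik and hasedpek both end in -k yet inflect differently (gaganpimvik, hasedpok), so the final letter is not what conditions the rule; the last vowel is.
"nezib" has last vowel 'i'. The stems whose last vowel is 'i' (mozuhih → momozuhih, ganpimvik → gaganpimvik) repeat the first consonant+vowel as a prefix.
So nezib → nenezib.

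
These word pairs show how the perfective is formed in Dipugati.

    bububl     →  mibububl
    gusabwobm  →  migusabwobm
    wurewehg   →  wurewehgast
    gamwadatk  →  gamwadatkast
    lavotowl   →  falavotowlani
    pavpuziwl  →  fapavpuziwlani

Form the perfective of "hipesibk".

mihipesibk

"hipesibk" has second-to-last letter 'b'. The stems whose second-to-last letter is 'b' (gusabwobm → migusabwobm, bububl → mibububl) add the prefix mi-.
So hipesibk → mihipesibk.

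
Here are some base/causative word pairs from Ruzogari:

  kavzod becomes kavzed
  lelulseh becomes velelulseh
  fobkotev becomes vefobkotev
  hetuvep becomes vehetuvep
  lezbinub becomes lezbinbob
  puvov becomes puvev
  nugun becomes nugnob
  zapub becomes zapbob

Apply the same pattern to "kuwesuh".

fobkotev and puvov both end in -v yet inflect differently (vefobkotev, puvev), so the final letter is not what conditions the rule; the last vowel is.
"kuwesuh" has last vowel 'u'. The stems whose last vowel is 'u' (nugun → nugnob, zapub → zapbob, lezbinub → lezbinbob) delete the last vowel and add -ob.
The other patterns: stems whose last vowel is 'e' add the prefix ve-; stems whose last vowel is 'o' change the last vowel to 'e'.
So kuwesuh → kuweshob.

kuweshob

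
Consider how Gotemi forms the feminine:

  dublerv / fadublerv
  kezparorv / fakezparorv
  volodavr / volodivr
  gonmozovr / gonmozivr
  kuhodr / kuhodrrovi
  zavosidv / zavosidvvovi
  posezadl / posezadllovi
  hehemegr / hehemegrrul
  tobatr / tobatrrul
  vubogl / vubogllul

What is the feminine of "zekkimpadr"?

volodavr and kuhodr both end in -r yet inflect differently (volodivr, kuhodrrovi), so the final letter is not what conditions the rule; the second-to-last letter is.
"zekkimpadr" has second-to-last letter 'd'. The stems whose second-to-last letter is 'd' (kuhodr → kuhodrrovi, zavosidv → zavosidvvovi, posezadl → posezadllovi) double the final consonant and add -ovi.
The other patterns: stems whose second-to-last letter is 'r' add the prefix fa-; stems whose second-to-last letter is 'v' change the last vowel to 'i'; stems whose second-to-last letter is 'g' or 't' double the final consonant and add -ul.
So zekkimpadr → zekkimpadrrovi.

zekkimpadrrovi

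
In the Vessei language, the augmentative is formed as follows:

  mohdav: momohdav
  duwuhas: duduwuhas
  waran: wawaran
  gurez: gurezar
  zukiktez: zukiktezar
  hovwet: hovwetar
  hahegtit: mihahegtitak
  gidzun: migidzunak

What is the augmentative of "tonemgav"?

hovwet and hahegtit both end in -t yet inflect differently (hovwetar, mihahegtitak), so the final letter is not what conditions the rule; the last vowel is.
"tonemgav" has last vowel 'a'. The stems whose last vowel is 'a' (mohdav → momohdav, duwuhas → duduwuhas, waran → wawaran) repeat the first consonant+vowel as a prefix.
The other patterns: stems whose last vowel is 'e' add -ar; stems whose last vowel is 'i' or 'u' add mi- … -ak around the stem.
So tonemgav → totonemgav.

totonemgav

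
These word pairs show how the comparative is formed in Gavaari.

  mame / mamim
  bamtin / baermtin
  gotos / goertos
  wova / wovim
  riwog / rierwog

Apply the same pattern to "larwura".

larwurim

wova and gotos both have 2 vowels yet inflect differently (wovim, goertos), so the number of vowels is not what conditions the rule; whether the stem ends in a vowel or a consonant is.
"larwura" ends in a vowel. The stems ending in a vowel (wova → wovim, mame → mamim) drop the final letter and add -im.
So larwura → larwurim.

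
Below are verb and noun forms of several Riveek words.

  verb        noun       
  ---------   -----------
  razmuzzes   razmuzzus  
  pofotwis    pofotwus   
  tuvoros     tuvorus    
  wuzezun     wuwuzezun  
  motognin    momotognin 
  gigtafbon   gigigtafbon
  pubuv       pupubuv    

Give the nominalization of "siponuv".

sisiponuv

pofotwis and motognin both have last vowel 'i' yet inflect differently (pofotwus, momotognin), so the last vowel is not what conditions the rule; the final letter is.
"siponuv" ends in -v. The one such stem in the data (pubuv → pupubuv) repeats the first consonant+vowel as a prefix (as do wuzezun, motognin), so the same rule applies.
The other pattern: stems ending in -s change the last vowel to 'u'.
So siponuv → sisiponuv.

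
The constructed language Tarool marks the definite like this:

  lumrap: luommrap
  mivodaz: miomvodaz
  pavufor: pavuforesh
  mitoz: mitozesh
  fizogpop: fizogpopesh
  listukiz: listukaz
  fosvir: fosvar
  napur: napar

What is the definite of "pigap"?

piomgap

"pigap" has last vowel 'a'. The stems whose last vowel is 'a' (lumrap → luommrap, mivodaz → miomvodaz) insert -om- after the first vowel.
The other patterns: stems whose last vowel is 'o' add -esh; stems whose last vowel is 'i' or 'u' change the last vowel to 'a'.
So pigap → piomgap.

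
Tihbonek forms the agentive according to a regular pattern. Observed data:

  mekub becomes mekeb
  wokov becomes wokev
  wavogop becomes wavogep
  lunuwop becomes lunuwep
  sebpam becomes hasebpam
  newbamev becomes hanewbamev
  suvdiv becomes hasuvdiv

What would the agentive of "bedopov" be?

bedopev

"bedopov" has last vowel 'o'. The stems whose last vowel is 'o' (wokov → wokev, wavogop → wavogep, lunuwop → lunuwep) change the last vowel to 'e'.
The other pattern: stems whose last vowel is 'a', 'e' or 'i' add the prefix ha-.
So bedopov → bedopev.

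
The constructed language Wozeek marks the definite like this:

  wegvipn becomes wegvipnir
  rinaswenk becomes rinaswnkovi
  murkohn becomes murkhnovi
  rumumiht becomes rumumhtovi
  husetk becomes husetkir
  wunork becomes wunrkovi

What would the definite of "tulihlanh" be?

tulihlnhovi

"tulihlanh" has second-to-last letter 'n'. The one such stem in the data (rinaswenk → rinaswnkovi) deletes the last vowel and adds -ovi (as do murkohn, rumumiht), so the same rule applies.
So tulihlanh → tulihlnhovi.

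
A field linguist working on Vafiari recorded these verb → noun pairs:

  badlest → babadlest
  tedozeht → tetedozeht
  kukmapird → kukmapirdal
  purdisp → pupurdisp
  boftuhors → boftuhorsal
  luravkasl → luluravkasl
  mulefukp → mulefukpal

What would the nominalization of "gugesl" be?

mulefukp and purdisp both end in -p yet inflect differently (mulefukpal, pupurdisp), so the final letter is not what conditions the rule; the second-to-last letter is.
"gugesl" has second-to-last letter 's'. The stems whose second-to-last letter is 's' (badlest → babadlest, luravkasl → luluravkasl, purdisp → pupurdisp) repeat the first consonant+vowel as a prefix.
So gugesl → gugugesl.

gugugesl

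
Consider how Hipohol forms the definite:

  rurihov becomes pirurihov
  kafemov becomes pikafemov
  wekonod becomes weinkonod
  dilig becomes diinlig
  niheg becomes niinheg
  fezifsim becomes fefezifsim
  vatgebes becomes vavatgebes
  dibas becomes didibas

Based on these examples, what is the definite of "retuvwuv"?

piretuvwuv

rurihov and wekonod both have last vowel 'o' yet inflect differently (pirurihov, weinkonod), so the last vowel is not what conditions the rule; the final letter is.
"retuvwuv" ends in -v. The stems ending in -v (rurihov → pirurihov, kafemov → pikafemov) add the prefix pi-.
The other patterns: stems ending in -d or -g insert -in- after the first vowel; stems ending in -m or -s repeat the first consonant+vowel as a prefix.
So retuvwuv → piretuvwuv.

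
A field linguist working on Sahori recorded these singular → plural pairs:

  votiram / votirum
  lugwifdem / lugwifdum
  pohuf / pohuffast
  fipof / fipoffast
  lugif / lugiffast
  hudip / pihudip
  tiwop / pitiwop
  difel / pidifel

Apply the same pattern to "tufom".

"tufom" ends in -m. The stems ending in -m (votiram → votirum, lugwifdem → lugwifdum) change the last vowel to 'u'.
So tufom → tufum.

tufum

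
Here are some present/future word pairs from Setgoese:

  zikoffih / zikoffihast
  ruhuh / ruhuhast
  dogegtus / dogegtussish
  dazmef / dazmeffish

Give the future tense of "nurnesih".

nurnesihast

ruhuh and dogegtus both have last vowel 'u' yet inflect differently (ruhuhast, dogegtussish), so the last vowel is not what conditions the rule; the final letter is.
"nurnesih" ends in -h. The stems ending in -h (zikoffih → zikoffihast, ruhuh → ruhuhast) add -ast.
So nurnesih → nurnesihast.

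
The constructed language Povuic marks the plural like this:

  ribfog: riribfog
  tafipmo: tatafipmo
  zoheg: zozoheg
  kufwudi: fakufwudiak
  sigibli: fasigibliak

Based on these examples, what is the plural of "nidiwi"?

fanidiwiak

sigibli and tafipmo both have 3 vowels yet inflect differently (fasigibliak, tatafipmo), so the number of vowels is not what conditions the rule; the final letter is.
"nidiwi" ends in -i. The stems ending in -i (sigibli → fasigibliak, kufwudi → fakufwudiak) add fa- … -ak around the stem.
So nidiwi → fanidiwiak.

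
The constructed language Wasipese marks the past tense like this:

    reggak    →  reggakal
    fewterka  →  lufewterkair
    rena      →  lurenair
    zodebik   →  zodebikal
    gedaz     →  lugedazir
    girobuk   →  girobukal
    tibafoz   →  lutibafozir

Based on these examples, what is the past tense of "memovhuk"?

memovhukal

reggak and rena both have last vowel 'a' yet inflect differently (reggakal, lurenair), so the last vowel is not what conditions the rule; the final letter is.
"memovhuk" ends in -k. The stems ending in -k (reggak → reggakal, zodebik → zodebikal, girobuk → girobukal) add -al.
So memovhuk → memovhukal.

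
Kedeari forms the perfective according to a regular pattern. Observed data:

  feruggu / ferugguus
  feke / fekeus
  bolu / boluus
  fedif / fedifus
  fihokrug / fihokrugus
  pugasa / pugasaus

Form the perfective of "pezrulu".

Every pair shown (feruggu → ferugguus, feke → fekeus, bolu → boluus, …) follows the same rule: add -us.
So pezrulu → pezruluus.

pezruluus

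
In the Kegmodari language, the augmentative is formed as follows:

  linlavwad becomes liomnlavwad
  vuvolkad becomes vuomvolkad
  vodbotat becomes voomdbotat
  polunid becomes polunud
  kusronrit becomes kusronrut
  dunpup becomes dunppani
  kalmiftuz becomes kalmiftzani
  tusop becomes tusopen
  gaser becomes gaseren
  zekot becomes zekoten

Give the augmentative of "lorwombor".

lorwomboren

linlavwad and polunid both end in -d yet inflect differently (liomnlavwad, polunud), so the final letter is not what conditions the rule; the last vowel is.
"lorwombor" has last vowel 'o'. The stems whose last vowel is 'o' (tusop → tusopen, zekot → zekoten) add -en.
The other patterns: stems whose last vowel is 'a' insert -om- after the first vowel; stems whose last vowel is 'i' change the last vowel to 'u'; stems whose last vowel is 'u' delete the last vowel and add -ani.
So lorwombor → lorwomboren.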